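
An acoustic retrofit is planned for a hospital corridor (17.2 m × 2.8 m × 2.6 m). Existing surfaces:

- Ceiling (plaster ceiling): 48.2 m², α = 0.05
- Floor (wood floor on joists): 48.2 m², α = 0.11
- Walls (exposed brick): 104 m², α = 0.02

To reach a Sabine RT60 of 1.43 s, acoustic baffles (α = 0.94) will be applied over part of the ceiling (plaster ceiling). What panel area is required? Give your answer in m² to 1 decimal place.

Total absorption A₁ = 48.2*0.05 + 48.2*0.11 + 104*0.02
  = 2.410 + 5.302 + 2.080 = 9.792 m² sabins.
Required A₂ = 0.161·125.216/1.43 = 14.098 sabins.
ΔA needed = 14.098 − 9.792 = 4.306 sabins.
Net gain per m²: Δα = 0.94 − 0.05 = 0.89.
Area = ΔA/Δα = 4.306/0.89 = 4.8 m².

4.8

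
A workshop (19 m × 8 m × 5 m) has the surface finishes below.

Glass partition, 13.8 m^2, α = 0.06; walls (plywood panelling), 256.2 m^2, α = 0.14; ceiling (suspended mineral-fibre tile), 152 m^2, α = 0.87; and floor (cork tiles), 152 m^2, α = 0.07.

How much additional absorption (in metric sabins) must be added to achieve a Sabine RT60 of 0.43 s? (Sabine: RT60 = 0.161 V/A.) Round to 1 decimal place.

105.0 sabins

Summing Sᵢαᵢ: 0.828 + 35.868 + 132.240 + 10.640 → A₁ = 179.576 sabins.
For T = 0.43 s, need A₂ = 0.161·V/T = 0.161·760/0.43 = 284.558 sabins.
Shortfall: 284.558 − 179.576 = 105.0 sabins.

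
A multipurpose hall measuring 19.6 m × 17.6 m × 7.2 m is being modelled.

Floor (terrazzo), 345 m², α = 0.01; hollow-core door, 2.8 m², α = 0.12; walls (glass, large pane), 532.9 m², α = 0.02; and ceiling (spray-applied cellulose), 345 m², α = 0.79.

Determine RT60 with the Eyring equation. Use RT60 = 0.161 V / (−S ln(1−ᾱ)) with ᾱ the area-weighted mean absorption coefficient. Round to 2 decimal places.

Total surface area S = 345 + 2.8 + 532.9 + 345 = 1225.7 m².
Absorption A = 345×0.01 + 2.8×0.12 + 532.9×0.02 + 345×0.79 = 286.994 sabins.
Mean coefficient ᾱ = A/S = 0.2341.
Eyring denominator: −S ln(1−ᾱ) = 326.899.
V = 19.6 × 17.6 × 7.2 = 2483.712 m³.
T = 0.161·V/[−S·ln(1−ᾱ)] = 0.161·2483.712/326.899 = 1.22 s.

1.22 s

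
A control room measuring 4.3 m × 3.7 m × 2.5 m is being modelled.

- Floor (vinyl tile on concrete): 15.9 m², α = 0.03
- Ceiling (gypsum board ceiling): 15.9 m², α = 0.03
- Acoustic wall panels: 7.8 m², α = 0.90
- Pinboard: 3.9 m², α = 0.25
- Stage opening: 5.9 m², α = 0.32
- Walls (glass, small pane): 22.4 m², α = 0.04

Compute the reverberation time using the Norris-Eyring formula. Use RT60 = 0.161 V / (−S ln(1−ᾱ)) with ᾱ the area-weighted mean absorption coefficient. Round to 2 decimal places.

S = Σ Sᵢ = 71.8 m².
Σ(Sᵢαᵢ) = 15.9·0.03 + 15.9·0.03 + 7.8·0.90 + 3.9·0.25 + 5.9·0.32 + 22.4·0.04 = 11.733.
Mean coefficient ᾱ = A/S = 0.1634.
Eyring denominator: −S ln(1−ᾱ) = 12.810.
V = 4.3 × 3.7 × 2.5 = 39.775 m³.
T = 0.161·V/[−S·ln(1−ᾱ)] = 0.161·39.775/12.810 = 0.50 s.

0.50 seconds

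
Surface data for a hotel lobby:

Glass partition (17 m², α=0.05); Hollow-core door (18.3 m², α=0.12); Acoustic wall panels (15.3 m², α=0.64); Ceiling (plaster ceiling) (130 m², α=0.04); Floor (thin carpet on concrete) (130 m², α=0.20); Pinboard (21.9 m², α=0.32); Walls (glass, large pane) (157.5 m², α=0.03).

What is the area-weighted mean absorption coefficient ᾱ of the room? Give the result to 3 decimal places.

0.114

S = Σ Sᵢ = 17 + 18.3 + 15.3 + 130 + 130 + 21.9 + 157.5 = 490.0 m².
Σ(Sᵢαᵢ) = 17×0.05 + 18.3×0.12 + 15.3×0.64 + 130×0.04 + 130×0.20 + 21.9×0.32 + 157.5×0.03 = 55.771.
ᾱ = 55.771 / 490.0 = 0.114.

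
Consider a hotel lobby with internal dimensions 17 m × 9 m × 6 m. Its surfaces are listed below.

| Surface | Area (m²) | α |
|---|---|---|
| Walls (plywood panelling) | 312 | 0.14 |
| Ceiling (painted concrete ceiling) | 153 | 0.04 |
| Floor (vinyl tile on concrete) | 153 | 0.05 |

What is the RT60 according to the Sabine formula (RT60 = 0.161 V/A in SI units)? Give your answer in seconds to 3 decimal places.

A = Σ Sᵢαᵢ = 312*0.14 + 153*0.04 + 153*0.05 = 57.450 sabins.
V = 17·9·6 = 918 m³.
Sabine: RT60 = 0.161 × 918 / 57.450 = 2.573 s.

2.573 s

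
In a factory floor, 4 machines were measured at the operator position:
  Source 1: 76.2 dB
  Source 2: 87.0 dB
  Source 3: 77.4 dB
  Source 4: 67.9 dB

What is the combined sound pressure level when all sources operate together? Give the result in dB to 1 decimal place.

Converting to relative power and adding: 10^(76.2/10) + 10^(87.0/10) + 10^(77.4/10) + 10^(67.9/10) = 6.04e+08.
Combined level = 10 log₁₀(6.04e+08) = 87.8 dB.

87.8 dB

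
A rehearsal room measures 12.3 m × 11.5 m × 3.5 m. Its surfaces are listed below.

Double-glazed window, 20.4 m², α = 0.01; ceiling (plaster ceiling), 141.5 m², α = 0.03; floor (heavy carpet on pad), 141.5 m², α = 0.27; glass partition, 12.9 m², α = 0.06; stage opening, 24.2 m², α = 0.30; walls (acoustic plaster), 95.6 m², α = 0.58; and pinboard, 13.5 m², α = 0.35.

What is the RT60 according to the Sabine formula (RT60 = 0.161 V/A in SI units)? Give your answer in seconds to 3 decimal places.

0.719 sec

Equivalent absorption area: A = 20.4*0.01 + 141.5*0.03 + 141.5*0.27 + 12.9*0.06 + 24.2*0.30 + 95.6*0.58 + 13.5*0.35 = 110.861 m².
V = 12.3·11.5·3.5 = 495.075 m³.
RT60 = 0.161 · V / A = 0.161 × 495.075 / 110.861 = 0.719 s.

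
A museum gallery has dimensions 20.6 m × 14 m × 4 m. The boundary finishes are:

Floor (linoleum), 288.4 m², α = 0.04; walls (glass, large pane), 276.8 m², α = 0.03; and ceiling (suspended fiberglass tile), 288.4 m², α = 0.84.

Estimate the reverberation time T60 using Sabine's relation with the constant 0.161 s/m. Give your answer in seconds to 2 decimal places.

Equivalent absorption area: A = 288.4×0.04 + 276.8×0.03 + 288.4×0.84 = 262.096 m².
Volume V = 20.6 × 14 × 4 = 1153.6 m³.
T = 0.161 V/A = 0.161·1153.6/262.096 = 0.71 s.

0.71 sec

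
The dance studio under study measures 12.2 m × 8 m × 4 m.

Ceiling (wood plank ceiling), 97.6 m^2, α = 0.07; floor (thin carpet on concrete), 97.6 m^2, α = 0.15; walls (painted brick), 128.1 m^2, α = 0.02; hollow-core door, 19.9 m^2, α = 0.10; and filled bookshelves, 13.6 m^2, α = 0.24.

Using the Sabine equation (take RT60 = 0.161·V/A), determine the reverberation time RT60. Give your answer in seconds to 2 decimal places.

2.15 s

A = Σ Sᵢαᵢ = 97.6*0.07 + 97.6*0.15 + 128.1*0.02 + 19.9*0.10 + 13.6*0.24 = 29.288 sabins.
V = 12.2·8·4 = 390.4 m³.
Sabine: RT60 = 0.161 × 390.4 / 29.288 = 2.15 s.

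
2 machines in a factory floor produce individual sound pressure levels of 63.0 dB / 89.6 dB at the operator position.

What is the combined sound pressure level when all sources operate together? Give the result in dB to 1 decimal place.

89.6 dB

Σ 10^(Lᵢ/10) = 9.14e+08.
Back to dB: 10·log₁₀ Σ = 89.6 dB.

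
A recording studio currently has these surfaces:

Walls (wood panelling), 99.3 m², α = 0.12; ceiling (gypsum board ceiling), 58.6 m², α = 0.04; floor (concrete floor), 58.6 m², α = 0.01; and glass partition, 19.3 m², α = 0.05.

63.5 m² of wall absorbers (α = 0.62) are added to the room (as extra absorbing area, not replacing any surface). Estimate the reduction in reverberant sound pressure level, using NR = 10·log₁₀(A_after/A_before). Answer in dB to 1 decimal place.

5.4 dB

A_before = Σ Sᵢαᵢ = 99.3×0.12 + 58.6×0.04 + 58.6×0.01 + 19.3×0.05 = 15.811 sabins.
Added absorption = 63.5 × 0.62 = 39.370 sabins.
A_after = 15.811 + 39.370 = 55.181 sabins.
NR = 10·log₁₀(55.181/15.811) = 5.4 dB.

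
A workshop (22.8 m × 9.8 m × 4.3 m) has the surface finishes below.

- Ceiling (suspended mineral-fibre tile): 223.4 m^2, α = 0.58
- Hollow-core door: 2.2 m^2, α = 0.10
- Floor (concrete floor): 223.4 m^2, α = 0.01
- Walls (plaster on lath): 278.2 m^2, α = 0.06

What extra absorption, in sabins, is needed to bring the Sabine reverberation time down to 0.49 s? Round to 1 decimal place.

167.0 sabins

Summing Sᵢαᵢ: 129.572 + 0.220 + 2.234 + 16.692 → A₁ = 148.718 sabins.
V = 960.792 m³. Required absorption A₂ = 0.161 × 960.792 / 0.49 = 315.689 sabins.
Shortfall: 315.689 − 148.718 = 167.0 sabins.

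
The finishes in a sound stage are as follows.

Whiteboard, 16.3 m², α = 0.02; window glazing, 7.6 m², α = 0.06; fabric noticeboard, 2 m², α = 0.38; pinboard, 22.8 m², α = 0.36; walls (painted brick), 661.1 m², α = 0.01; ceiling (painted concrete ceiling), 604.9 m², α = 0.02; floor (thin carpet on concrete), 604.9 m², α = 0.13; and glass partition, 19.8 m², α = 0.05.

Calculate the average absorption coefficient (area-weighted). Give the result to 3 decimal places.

0.056

Total surface area S = 1939.4 m².
Σ(Sᵢαᵢ) = 16.3×0.02 + 7.6×0.06 + 2×0.38 + 22.8×0.36 + 661.1×0.01 + 604.9×0.02 + 604.9×0.13 + 19.8×0.05 = 108.086.
ᾱ = A/S = 0.056.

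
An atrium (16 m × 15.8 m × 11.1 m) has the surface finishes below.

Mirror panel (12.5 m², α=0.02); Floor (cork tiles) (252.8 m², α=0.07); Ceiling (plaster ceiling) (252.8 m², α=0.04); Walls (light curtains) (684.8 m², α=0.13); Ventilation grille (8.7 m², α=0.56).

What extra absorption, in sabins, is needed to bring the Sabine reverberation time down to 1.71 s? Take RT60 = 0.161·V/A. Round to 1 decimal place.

142.2 sabins

Total absorption A₁ = 12.5*0.02 + 252.8*0.07 + 252.8*0.04 + 684.8*0.13 + 8.7*0.56
  = 0.250 + 17.696 + 10.112 + 89.024 + 4.872 = 121.954 m² sabins.
V = 2806.08 m³. Required absorption A₂ = 0.161 × 2806.08 / 1.71 = 264.198 sabins.
Additional absorption ΔA = 264.198 − 121.954 = 142.2 sabins.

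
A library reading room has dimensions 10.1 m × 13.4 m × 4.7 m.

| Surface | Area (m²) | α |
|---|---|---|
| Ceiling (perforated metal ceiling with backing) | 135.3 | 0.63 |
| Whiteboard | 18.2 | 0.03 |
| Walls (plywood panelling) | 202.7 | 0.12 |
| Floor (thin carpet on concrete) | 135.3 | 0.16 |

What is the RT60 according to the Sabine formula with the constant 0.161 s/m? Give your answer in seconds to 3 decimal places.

0.777 s

Summing Sᵢαᵢ: 85.239 + 0.546 + 24.324 + 21.648 → A = 131.757 sabins.
Volume V = 10.1 × 13.4 × 4.7 = 636.098 m³.
RT60 = 0.161 · V / A = 0.161 × 636.098 / 131.757 = 0.777 s.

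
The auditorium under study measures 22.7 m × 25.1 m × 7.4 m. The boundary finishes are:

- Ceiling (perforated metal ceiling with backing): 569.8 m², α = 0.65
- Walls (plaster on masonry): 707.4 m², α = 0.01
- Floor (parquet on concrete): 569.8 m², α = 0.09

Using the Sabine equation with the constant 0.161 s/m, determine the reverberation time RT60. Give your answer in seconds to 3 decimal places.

Equivalent absorption area: A = 569.8×0.65 + 707.4×0.01 + 569.8×0.09 = 428.726 m².
V = 22.7·25.1·7.4 = 4216.298 m³.
Sabine: RT60 = 0.161 × 4216.298 / 428.726 = 1.583 s.

1.583 seconds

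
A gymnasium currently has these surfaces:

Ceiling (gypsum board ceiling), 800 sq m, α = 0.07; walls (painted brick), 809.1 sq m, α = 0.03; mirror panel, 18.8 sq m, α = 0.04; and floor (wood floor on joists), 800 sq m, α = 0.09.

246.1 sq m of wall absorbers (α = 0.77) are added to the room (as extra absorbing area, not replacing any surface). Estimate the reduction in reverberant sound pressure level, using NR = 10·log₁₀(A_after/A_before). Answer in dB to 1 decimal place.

3.5 dB

Equivalent absorption area: A_before = 800·0.07 + 809.1·0.03 + 18.8·0.04 + 800·0.09 = 153.025 sq m.
Treatment contributes 246.1·0.77 = 189.497 sabins.
New total A_after = 342.522 sabins.
NR = 10·log₁₀(342.522/153.025) = 3.5 dB.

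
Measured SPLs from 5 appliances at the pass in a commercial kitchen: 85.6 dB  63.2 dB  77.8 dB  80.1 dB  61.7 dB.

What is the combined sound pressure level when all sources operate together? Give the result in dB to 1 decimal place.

Converting to relative power and adding: 10^(85.6/10) + 10^(63.2/10) + 10^(77.8/10) + 10^(80.1/10) + 10^(61.7/10) = 5.292e+08.
Combined level = 10 log₁₀(5.292e+08) = 87.2 dB.

87.2 dB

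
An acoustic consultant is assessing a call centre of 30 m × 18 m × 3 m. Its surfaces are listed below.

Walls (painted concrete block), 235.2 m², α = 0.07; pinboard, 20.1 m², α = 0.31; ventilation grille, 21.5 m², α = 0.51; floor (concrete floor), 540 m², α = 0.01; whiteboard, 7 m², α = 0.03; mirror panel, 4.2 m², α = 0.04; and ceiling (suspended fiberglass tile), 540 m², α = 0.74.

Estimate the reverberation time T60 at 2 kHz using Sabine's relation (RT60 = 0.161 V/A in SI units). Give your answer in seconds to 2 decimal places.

Total absorption A = 235.2·0.07 + 20.1·0.31 + 21.5·0.51 + 540·0.01 + 7·0.03 + 4.2·0.04 + 540·0.74
  = 16.464 + 6.231 + 10.965 + 5.400 + 0.210 + 0.168 + 399.600 = 439.038 m² sabins.
V = 30·18·3 = 1620 m³.
T = 0.161 V/A = 0.161·1620/439.038 = 0.59 s.

0.59 seconds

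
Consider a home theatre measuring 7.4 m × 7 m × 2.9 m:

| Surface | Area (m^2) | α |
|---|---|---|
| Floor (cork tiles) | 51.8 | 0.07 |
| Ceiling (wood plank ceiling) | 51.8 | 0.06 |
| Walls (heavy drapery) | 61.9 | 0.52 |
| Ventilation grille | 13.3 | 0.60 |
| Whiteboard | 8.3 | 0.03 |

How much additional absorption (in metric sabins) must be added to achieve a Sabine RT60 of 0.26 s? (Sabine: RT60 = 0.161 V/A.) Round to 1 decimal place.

45.9 sabins

Total absorption A₁ = 51.8×0.07 + 51.8×0.06 + 61.9×0.52 + 13.3×0.60 + 8.3×0.03
  = 3.626 + 3.108 + 32.188 + 7.980 + 0.249 = 47.151 m^2 sabins.
For T = 0.26 s, need A₂ = 0.161·V/T = 0.161·150.22/0.26 = 93.021 sabins.
Shortfall: 93.021 − 47.151 = 45.9 sabins.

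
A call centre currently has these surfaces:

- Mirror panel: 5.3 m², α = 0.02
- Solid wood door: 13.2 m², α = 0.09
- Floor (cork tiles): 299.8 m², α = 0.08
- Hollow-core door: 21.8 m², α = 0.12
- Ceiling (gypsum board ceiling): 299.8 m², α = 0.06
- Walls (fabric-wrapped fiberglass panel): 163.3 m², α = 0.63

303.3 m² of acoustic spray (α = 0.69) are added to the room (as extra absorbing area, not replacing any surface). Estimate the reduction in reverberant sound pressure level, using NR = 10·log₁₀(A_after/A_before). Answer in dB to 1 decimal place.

3.8 dB

Summing Sᵢαᵢ: 0.106 + 1.188 + 23.984 + 2.616 + 17.988 + 102.879 → A_before = 148.761 sabins.
Added absorption = 303.3 × 0.69 = 209.277 sabins.
New total A_after = 358.038 sabins.
NR = 10·log₁₀(358.038/148.761) = 3.8 dB.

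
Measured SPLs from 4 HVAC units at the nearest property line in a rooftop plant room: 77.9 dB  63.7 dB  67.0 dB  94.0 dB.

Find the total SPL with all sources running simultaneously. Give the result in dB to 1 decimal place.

Sum in the linear (power) domain: Σ 10^(Lᵢ/10) = 10^(77.9/10) + 10^(63.7/10) + 10^(67.0/10) + 10^(94.0/10) = 2.581e+09.
L_total = 10·log₁₀(2.581e+09) = 94.1 dB.

94.1 dB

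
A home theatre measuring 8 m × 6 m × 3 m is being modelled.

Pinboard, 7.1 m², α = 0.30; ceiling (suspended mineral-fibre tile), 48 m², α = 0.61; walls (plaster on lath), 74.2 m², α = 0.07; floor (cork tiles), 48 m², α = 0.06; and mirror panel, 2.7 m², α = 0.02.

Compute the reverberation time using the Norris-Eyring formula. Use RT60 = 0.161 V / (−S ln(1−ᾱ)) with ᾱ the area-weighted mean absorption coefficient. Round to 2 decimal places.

0.52 s

Total surface area S = 7.1 + 48 + 74.2 + 48 + 2.7 = 180.0 m².
Σ(Sᵢαᵢ) = 7.1×0.30 + 48×0.61 + 74.2×0.07 + 48×0.06 + 2.7×0.02 = 39.538.
ᾱ = 39.538 / 180.0 = 0.2197.
−S·ln(1−ᾱ) = −180.0 × ln(1 − 0.2197) = 44.654.
V = 8 × 6 × 3 = 144 m³.
T = 0.161·V/[−S·ln(1−ᾱ)] = 0.161·144/44.654 = 0.52 s.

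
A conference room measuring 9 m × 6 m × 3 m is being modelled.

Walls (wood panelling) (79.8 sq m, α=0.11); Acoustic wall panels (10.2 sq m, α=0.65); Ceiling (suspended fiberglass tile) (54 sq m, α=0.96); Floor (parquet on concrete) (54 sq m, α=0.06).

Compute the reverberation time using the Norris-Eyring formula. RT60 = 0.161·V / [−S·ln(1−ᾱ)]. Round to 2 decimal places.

Total surface area S = 79.8 + 10.2 + 54 + 54 = 198.0 sq m.
Σ(Sᵢαᵢ) = 79.8×0.11 + 10.2×0.65 + 54×0.96 + 54×0.06 = 70.488.
Mean coefficient ᾱ = A/S = 0.3560.
Eyring denominator: −S ln(1−ᾱ) = 87.131.
V = 9 × 6 × 3 = 162 m³.
T = 0.161·V/[−S·ln(1−ᾱ)] = 0.161·162/87.131 = 0.30 s.

0.30 sec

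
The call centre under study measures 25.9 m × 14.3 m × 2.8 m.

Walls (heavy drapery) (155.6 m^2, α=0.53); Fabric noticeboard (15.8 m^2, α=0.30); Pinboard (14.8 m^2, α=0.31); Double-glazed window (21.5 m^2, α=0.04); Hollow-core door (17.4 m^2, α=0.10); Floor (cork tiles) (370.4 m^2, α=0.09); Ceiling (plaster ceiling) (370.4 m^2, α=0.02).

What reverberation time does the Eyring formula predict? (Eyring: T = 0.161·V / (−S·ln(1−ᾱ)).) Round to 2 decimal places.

S = Σ Sᵢ = 965.9 m^2.
Σ(Sᵢαᵢ) = 155.6×0.53 + 15.8×0.30 + 14.8×0.31 + 21.5×0.04 + 17.4×0.10 + 370.4×0.09 + 370.4×0.02 = 135.140.
Mean coefficient ᾱ = A/S = 0.1399.
Eyring denominator: −S ln(1−ᾱ) = 145.568.
V = 25.9 × 14.3 × 2.8 = 1037.036 m³.
T = 0.161·V/[−S·ln(1−ᾱ)] = 0.161·1037.036/145.568 = 1.15 s.

1.15 s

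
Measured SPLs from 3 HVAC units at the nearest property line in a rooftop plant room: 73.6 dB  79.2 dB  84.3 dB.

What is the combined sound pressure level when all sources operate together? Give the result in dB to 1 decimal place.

Converting to relative power and adding: 10^(73.6/10) + 10^(79.2/10) + 10^(84.3/10) = 3.752e+08.
Combined level = 10 log₁₀(3.752e+08) = 85.7 dB.

85.7 dB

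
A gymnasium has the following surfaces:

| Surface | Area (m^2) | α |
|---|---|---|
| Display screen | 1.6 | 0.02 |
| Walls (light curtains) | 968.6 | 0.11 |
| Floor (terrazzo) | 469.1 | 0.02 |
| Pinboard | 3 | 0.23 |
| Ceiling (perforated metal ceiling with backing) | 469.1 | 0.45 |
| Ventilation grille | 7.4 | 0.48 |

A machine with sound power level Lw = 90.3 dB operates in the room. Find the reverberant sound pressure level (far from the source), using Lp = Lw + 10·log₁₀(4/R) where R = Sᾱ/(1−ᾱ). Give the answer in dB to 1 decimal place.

Σ(Sᵢαᵢ) = 1.6·0.02 + 968.6·0.11 + 469.1·0.02 + 3·0.23 + 469.1·0.45 + 7.4·0.48 = 331.297; total area S = 1918.8 m^2.
ᾱ = 331.297/1918.8 = 0.1727; R = Sᾱ/(1−ᾱ) = 331.297/(1−0.1727) = 400.456 m^2.
Lp = 90.3 + 10·log₁₀(4/400.456) = 90.3 + (-20.00) = 70.3 dB.

70.3 dB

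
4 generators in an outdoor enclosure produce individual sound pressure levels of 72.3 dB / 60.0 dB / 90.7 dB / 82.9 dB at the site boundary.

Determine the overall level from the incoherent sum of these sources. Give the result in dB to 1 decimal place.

91.4 dB

Σ 10^(Lᵢ/10) = 1.388e+09.
Combined level = 10 log₁₀(1.388e+09) = 91.4 dB.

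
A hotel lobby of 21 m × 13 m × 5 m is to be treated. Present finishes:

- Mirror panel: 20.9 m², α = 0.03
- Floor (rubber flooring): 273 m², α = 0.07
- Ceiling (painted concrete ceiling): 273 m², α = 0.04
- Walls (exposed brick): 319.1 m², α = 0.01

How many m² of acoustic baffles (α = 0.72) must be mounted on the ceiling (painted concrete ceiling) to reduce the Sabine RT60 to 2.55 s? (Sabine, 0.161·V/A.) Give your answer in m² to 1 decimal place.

A₁ = Σ Sᵢαᵢ = 20.9*0.03 + 273*0.07 + 273*0.04 + 319.1*0.01 = 33.848 sabins.
Required A₂ = 0.161·1365/2.55 = 86.182 sabins.
Absorption to add: 86.182 − 33.848 = 52.334 sabins.
Each m² of panel replacing the ceiling (painted concrete ceiling) adds (0.72 − 0.04) = 0.68 sabins.
Panel area = 52.334 / 0.68 = 77.0 m².

77.0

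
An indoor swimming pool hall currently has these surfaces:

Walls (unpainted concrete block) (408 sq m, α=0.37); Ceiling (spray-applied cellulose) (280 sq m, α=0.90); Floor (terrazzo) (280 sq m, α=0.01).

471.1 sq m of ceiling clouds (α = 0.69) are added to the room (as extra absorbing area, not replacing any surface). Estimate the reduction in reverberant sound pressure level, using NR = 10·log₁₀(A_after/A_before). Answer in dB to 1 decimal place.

A_before = Σ Sᵢαᵢ = 408*0.37 + 280*0.90 + 280*0.01 = 405.760 sabins.
Added absorption = 471.1 × 0.69 = 325.059 sabins.
New total A_after = 730.819 sabins.
Reduction = 10 log₁₀(A_after/A_before) = 10 log₁₀(1.8011) = 2.6 dB.

2.6 dB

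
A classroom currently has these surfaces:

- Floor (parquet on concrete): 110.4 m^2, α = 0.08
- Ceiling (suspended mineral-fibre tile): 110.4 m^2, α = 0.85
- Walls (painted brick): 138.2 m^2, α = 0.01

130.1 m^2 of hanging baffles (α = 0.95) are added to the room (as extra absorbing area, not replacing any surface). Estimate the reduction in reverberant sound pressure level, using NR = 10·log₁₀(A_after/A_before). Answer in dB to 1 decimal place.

3.4 dB

Equivalent absorption area: A_before = 110.4×0.08 + 110.4×0.85 + 138.2×0.01 = 104.054 m^2.
Added absorption = 130.1 × 0.95 = 123.595 sabins.
New total A_after = 227.649 sabins.
NR = 10·log₁₀(227.649/104.054) = 3.4 dB.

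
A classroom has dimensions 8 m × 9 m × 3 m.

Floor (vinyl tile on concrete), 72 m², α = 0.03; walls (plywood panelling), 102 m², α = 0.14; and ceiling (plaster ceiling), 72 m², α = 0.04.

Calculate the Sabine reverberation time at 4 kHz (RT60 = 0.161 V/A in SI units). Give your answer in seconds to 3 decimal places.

1.800 sec

Summing Sᵢαᵢ: 2.160 + 14.280 + 2.880 → A = 19.320 sabins.
V = 8·9·3 = 216 m³.
T = 0.161 V/A = 0.161·216/19.320 = 1.800 s.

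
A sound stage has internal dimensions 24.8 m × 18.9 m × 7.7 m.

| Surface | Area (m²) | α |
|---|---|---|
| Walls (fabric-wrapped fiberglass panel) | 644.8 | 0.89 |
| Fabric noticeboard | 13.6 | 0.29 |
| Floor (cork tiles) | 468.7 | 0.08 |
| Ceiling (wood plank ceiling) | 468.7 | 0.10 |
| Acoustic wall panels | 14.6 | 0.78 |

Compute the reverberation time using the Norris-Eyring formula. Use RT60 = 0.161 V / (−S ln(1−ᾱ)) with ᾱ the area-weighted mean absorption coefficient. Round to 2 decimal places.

0.67 s

S = Σ Sᵢ = 1610.4 m².
Absorption A = 644.8·0.89 + 13.6·0.29 + 468.7·0.08 + 468.7·0.10 + 14.6·0.78 = 673.570 sabins.
Mean coefficient ᾱ = A/S = 0.4183.
−S·ln(1−ᾱ) = −1610.4 × ln(1 − 0.4183) = 872.515.
V = 24.8 × 18.9 × 7.7 = 3609.144 m³.
RT60 = 0.161 × 3609.144 / 872.515 = 0.67 s.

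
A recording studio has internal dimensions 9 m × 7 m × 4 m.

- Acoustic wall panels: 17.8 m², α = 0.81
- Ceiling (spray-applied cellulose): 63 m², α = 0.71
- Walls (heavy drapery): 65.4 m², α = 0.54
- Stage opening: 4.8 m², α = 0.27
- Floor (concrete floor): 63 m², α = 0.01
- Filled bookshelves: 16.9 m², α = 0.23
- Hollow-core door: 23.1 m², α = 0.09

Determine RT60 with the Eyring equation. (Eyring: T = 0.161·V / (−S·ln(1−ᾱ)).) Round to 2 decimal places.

Total surface area S = 17.8 + 63 + 65.4 + 4.8 + 63 + 16.9 + 23.1 = 254.0 m².
Σ(Sᵢαᵢ) = 17.8·0.81 + 63·0.71 + 65.4·0.54 + 4.8·0.27 + 63·0.01 + 16.9·0.23 + 23.1·0.09 = 102.356.
ᾱ = 102.356 / 254.0 = 0.4030.
Eyring denominator: −S ln(1−ᾱ) = 131.023.
V = 9 × 7 × 4 = 252 m³.
RT60 = 0.161 × 252 / 131.023 = 0.31 s.

0.31 s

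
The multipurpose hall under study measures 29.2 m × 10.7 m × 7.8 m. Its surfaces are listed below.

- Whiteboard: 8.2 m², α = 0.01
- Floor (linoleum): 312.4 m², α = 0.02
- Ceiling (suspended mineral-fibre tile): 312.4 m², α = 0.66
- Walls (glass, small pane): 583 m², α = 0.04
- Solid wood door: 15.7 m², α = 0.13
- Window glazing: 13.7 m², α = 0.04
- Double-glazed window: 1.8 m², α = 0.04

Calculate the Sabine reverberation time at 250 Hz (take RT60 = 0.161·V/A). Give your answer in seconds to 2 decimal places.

Summing Sᵢαᵢ: 0.082 + 6.248 + 206.184 + 23.320 + 2.041 + 0.548 + 0.072 → A = 238.495 sabins.
V = 29.2·10.7·7.8 = 2437.032 m³.
T = 0.161 V/A = 0.161·2437.032/238.495 = 1.65 s.

1.65 s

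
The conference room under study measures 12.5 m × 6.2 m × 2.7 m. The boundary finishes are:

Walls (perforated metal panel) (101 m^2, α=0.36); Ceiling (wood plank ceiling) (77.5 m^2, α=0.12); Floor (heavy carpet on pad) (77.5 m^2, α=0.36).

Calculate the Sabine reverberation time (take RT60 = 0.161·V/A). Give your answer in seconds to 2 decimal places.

A = Σ Sᵢαᵢ = 101·0.36 + 77.5·0.12 + 77.5·0.36 = 73.560 sabins.
V = 12.5·6.2·2.7 = 209.25 m³.
RT60 = 0.161 · V / A = 0.161 × 209.25 / 73.560 = 0.46 s.

0.46 sec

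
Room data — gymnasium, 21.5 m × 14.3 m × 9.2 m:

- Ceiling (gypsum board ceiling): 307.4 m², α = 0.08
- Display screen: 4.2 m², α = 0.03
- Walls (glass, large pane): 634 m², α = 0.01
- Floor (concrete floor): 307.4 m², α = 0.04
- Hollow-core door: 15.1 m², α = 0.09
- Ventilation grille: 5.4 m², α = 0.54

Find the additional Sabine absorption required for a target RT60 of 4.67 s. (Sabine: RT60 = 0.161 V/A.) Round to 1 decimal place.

Total absorption A₁ = 307.4*0.08 + 4.2*0.03 + 634*0.01 + 307.4*0.04 + 15.1*0.09 + 5.4*0.54
  = 24.592 + 0.126 + 6.340 + 12.296 + 1.359 + 2.916 = 47.629 m² sabins.
Target A₂ = 0.161·2828.54/4.67 = 97.515 sabins (V = 2828.54 m³).
ΔA = A₂ − A₁ = 97.515 − 47.629 = 49.9 sabins.

49.9 sabins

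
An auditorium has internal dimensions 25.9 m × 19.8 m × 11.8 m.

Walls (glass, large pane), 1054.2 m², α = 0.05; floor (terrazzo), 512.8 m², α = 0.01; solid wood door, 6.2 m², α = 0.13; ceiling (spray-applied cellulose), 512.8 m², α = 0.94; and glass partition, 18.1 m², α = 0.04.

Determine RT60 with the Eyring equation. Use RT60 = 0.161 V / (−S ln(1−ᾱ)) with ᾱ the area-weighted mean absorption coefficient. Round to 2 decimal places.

Total surface area S = 1054.2 + 512.8 + 6.2 + 512.8 + 18.1 = 2104.1 m².
Σ(Sᵢαᵢ) = 1054.2×0.05 + 512.8×0.01 + 6.2×0.13 + 512.8×0.94 + 18.1×0.04 = 541.400.
Mean coefficient ᾱ = A/S = 0.2573.
−S·ln(1−ᾱ) = −2104.1 × ln(1 − 0.2573) = 625.892.
V = 25.9 × 19.8 × 11.8 = 6051.276 m³.
T = 0.161·V/[−S·ln(1−ᾱ)] = 0.161·6051.276/625.892 = 1.56 s.

1.56 sec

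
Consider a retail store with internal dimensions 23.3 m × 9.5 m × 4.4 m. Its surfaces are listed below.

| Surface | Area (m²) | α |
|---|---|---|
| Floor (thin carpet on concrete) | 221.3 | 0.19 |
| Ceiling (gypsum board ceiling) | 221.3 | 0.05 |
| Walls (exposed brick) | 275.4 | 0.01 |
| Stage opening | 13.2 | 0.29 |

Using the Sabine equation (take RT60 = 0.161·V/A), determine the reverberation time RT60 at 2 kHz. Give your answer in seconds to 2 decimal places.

A = Σ Sᵢαᵢ = 221.3·0.19 + 221.3·0.05 + 275.4·0.01 + 13.2·0.29 = 59.694 sabins.
V = 23.3·9.5·4.4 = 973.94 m³.
Sabine: RT60 = 0.161 × 973.94 / 59.694 = 2.63 s.

2.63 sec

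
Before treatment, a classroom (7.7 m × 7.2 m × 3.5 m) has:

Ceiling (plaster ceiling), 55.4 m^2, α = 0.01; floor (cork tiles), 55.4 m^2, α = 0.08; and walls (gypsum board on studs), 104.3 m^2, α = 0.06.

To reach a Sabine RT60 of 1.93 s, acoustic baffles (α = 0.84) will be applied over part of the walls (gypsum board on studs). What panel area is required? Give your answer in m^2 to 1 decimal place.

Equivalent absorption area: A₁ = 55.4*0.01 + 55.4*0.08 + 104.3*0.06 = 11.244 m^2.
Required A₂ = 0.161·194.04/1.93 = 16.187 sabins.
ΔA needed = 16.187 − 11.244 = 4.943 sabins.
Net gain per m^2: Δα = 0.84 − 0.06 = 0.78.
Panel area = 4.943 / 0.78 = 6.3 m^2.

6.3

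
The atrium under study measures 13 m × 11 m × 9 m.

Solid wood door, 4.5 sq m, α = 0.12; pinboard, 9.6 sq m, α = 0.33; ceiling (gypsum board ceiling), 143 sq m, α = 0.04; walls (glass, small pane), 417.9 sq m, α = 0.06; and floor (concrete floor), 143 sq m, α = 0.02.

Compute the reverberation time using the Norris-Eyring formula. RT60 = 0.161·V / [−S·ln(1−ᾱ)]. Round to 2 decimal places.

Total surface area S = 4.5 + 9.6 + 143 + 417.9 + 143 = 718.0 sq m.
Σ(Sᵢαᵢ) = 4.5·0.12 + 9.6·0.33 + 143·0.04 + 417.9·0.06 + 143·0.02 = 37.362.
Mean coefficient ᾱ = A/S = 0.0520.
−S·ln(1−ᾱ) = −718.0 × ln(1 − 0.0520) = 38.342.
V = 13 × 11 × 9 = 1287 m³.
RT60 = 0.161 × 1287 / 38.342 = 5.40 s.

5.40 s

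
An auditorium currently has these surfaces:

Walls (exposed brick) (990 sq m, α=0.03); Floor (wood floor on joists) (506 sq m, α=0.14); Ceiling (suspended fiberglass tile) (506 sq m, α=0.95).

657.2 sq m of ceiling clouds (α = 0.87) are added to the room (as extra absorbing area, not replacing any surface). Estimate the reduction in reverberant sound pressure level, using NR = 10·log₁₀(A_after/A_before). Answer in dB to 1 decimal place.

3.0 dB

Equivalent absorption area: A_before = 990×0.03 + 506×0.14 + 506×0.95 = 581.240 sq m.
Added absorption = 657.2 × 0.87 = 571.764 sabins.
A_after = 581.240 + 571.764 = 1153.004 sabins.
NR = 10·log₁₀(1153.004/581.240) = 3.0 dB.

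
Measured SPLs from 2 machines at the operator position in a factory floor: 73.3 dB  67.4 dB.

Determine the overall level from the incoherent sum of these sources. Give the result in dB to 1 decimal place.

74.3 dB

Sum in the linear (power) domain: Σ 10^(Lᵢ/10) = 10^(73.3/10) + 10^(67.4/10) = 2.688e+07.
L_total = 10·log₁₀(2.688e+07) = 74.3 dB.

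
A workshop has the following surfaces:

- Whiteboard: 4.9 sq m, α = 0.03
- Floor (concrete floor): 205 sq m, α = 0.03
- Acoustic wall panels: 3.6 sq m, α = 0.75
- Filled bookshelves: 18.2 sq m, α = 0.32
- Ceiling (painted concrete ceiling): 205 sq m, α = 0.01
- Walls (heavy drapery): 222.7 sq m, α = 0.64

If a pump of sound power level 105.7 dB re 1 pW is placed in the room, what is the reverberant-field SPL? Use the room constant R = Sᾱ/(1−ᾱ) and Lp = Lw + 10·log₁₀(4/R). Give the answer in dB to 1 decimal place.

88.5 dB

A = 159.399 sabins; S = 659.4 sq m.
ᾱ = 0.2417, so room constant R = A/(1−ᾱ) = 210.206 sq m.
Lp = 105.7 + 10·log₁₀(4/210.206) = 105.7 + (-17.21) = 88.5 dB.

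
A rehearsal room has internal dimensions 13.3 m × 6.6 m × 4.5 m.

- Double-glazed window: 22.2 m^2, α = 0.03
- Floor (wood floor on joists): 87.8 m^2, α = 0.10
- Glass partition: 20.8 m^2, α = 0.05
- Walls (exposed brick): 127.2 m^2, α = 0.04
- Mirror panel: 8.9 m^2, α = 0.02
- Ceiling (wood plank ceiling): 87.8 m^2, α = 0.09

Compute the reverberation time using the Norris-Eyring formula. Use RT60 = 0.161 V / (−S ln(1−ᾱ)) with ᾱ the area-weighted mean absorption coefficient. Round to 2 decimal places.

Total surface area S = 22.2 + 87.8 + 20.8 + 127.2 + 8.9 + 87.8 = 354.7 m^2.
Absorption A = 22.2×0.03 + 87.8×0.10 + 20.8×0.05 + 127.2×0.04 + 8.9×0.02 + 87.8×0.09 = 23.654 sabins.
ᾱ = 23.654 / 354.7 = 0.0667.
−S·ln(1−ᾱ) = −354.7 × ln(1 − 0.0667) = 24.484.
V = 13.3 × 6.6 × 4.5 = 395.01 m³.
T = 0.161·V/[−S·ln(1−ᾱ)] = 0.161·395.01/24.484 = 2.60 s.

2.60 seconds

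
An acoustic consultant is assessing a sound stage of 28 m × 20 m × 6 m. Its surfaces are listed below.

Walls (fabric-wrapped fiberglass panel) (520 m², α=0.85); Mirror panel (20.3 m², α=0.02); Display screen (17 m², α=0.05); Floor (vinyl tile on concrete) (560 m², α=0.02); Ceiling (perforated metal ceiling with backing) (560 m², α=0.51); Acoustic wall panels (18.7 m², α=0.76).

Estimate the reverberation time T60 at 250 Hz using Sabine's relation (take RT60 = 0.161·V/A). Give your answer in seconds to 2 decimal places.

Equivalent absorption area: A = 520×0.85 + 20.3×0.02 + 17×0.05 + 560×0.02 + 560×0.51 + 18.7×0.76 = 754.268 m².
Room volume: 3360 m³.
RT60 = 0.161 · V / A = 0.161 × 3360 / 754.268 = 0.72 s.

0.72 s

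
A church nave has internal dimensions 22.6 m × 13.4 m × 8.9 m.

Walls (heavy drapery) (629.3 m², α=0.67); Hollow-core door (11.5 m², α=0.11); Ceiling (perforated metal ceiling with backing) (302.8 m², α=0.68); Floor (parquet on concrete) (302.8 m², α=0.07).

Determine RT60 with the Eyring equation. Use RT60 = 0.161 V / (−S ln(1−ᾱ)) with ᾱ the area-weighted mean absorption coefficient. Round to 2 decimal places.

S = Σ Sᵢ = 1246.4 m².
Absorption A = 629.3×0.67 + 11.5×0.11 + 302.8×0.68 + 302.8×0.07 = 649.996 sabins.
Mean coefficient ᾱ = A/S = 0.5215.
−S·ln(1−ᾱ) = −1246.4 × ln(1 − 0.5215) = 918.720.
V = 22.6 × 13.4 × 8.9 = 2695.276 m³.
T = 0.161·V/[−S·ln(1−ᾱ)] = 0.161·2695.276/918.720 = 0.47 s.

0.47 s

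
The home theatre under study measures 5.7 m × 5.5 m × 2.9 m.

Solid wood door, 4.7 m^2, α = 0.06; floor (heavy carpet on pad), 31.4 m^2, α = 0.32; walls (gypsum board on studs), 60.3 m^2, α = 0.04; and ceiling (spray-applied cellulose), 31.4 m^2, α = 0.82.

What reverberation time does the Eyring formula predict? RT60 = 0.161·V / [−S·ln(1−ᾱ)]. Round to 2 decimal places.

Total surface area S = 4.7 + 31.4 + 60.3 + 31.4 = 127.8 m^2.
Σ(Sᵢαᵢ) = 4.7×0.06 + 31.4×0.32 + 60.3×0.04 + 31.4×0.82 = 38.490.
ᾱ = 38.490 / 127.8 = 0.3012.
−S·ln(1−ᾱ) = −127.8 × ln(1 − 0.3012) = 45.802.
V = 5.7 × 5.5 × 2.9 = 90.915 m³.
T = 0.161·V/[−S·ln(1−ᾱ)] = 0.161·90.915/45.802 = 0.32 s.

0.32 sec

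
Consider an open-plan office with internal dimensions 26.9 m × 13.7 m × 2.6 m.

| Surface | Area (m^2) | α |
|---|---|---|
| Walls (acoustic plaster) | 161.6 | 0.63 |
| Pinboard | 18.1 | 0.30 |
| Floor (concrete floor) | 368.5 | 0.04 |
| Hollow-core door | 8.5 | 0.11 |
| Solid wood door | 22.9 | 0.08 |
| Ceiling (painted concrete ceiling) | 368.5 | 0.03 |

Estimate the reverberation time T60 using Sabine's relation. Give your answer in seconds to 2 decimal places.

1.14 s

Equivalent absorption area: A = 161.6·0.63 + 18.1·0.30 + 368.5·0.04 + 8.5·0.11 + 22.9·0.08 + 368.5·0.03 = 135.800 m^2.
V = 26.9·13.7·2.6 = 958.178 m³.
T = 0.161 V/A = 0.161·958.178/135.800 = 1.14 s.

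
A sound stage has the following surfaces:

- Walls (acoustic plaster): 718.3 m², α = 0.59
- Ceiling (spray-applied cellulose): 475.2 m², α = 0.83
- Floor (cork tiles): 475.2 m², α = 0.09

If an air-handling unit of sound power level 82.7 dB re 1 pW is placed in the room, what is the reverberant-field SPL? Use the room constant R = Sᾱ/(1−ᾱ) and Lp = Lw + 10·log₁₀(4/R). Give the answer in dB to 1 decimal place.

56.2 dB

Σ(Sᵢαᵢ) = 718.3·0.59 + 475.2·0.83 + 475.2·0.09 = 860.981; total area S = 1668.7 m².
ᾱ = 860.981/1668.7 = 0.5160; R = Sᾱ/(1−ᾱ) = 860.981/(1−0.5160) = 1778.886 m².
Lp = Lw + 10 log₁₀(4/R) = 82.7 -26.48 = 56.2 dB.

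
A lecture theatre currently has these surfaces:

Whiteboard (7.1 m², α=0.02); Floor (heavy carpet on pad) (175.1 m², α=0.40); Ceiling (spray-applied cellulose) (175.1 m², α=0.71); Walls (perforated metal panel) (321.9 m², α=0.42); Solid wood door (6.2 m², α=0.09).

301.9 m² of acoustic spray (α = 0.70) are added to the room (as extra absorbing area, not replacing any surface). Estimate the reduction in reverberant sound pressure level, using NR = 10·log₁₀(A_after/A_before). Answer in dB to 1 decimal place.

Equivalent absorption area: A_before = 7.1*0.02 + 175.1*0.40 + 175.1*0.71 + 321.9*0.42 + 6.2*0.09 = 330.259 m².
Treatment contributes 301.9·0.70 = 211.330 sabins.
A_after = 330.259 + 211.330 = 541.589 sabins.
Reduction = 10 log₁₀(A_after/A_before) = 10 log₁₀(1.6399) = 2.1 dB.

2.1 dB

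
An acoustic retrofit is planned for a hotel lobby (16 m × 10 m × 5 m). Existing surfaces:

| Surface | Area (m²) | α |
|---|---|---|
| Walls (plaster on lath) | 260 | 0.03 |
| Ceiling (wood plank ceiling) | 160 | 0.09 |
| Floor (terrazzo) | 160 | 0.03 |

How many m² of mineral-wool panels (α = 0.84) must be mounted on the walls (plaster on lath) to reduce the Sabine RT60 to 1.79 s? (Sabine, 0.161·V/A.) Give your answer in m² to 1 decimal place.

55.5

Equivalent absorption area: A₁ = 260*0.03 + 160*0.09 + 160*0.03 = 27.000 m².
Required A₂ = 0.161·800/1.79 = 71.955 sabins.
ΔA needed = 71.955 − 27.000 = 44.955 sabins.
Net gain per m²: Δα = 0.84 − 0.03 = 0.81.
Panel area = 44.955 / 0.81 = 55.5 m².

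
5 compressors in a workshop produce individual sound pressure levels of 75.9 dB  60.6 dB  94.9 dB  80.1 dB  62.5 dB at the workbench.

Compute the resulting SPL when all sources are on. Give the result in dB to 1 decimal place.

95.1 dB

Converting to relative power and adding: 10^(75.9/10) + 10^(60.6/10) + 10^(94.9/10) + 10^(80.1/10) + 10^(62.5/10) = 3.234e+09.
Combined level = 10 log₁₀(3.234e+09) = 95.1 dB.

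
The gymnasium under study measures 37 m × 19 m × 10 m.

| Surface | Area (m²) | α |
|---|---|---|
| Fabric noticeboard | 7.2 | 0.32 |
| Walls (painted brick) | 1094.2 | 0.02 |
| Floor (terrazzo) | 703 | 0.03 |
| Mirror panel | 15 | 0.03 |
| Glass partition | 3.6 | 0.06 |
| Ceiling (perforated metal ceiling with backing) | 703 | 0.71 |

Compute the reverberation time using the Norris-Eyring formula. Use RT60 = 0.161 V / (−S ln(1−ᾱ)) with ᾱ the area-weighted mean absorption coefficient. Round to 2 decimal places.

1.84 s

S = Σ Sᵢ = 2526.0 m².
Σ(Sᵢαᵢ) = 7.2·0.32 + 1094.2·0.02 + 703·0.03 + 15·0.03 + 3.6·0.06 + 703·0.71 = 545.074.
Mean coefficient ᾱ = A/S = 0.2158.
Eyring denominator: −S ln(1−ᾱ) = 614.048.
V = 37 × 19 × 10 = 7030 m³.
T = 0.161·V/[−S·ln(1−ᾱ)] = 0.161·7030/614.048 = 1.84 s.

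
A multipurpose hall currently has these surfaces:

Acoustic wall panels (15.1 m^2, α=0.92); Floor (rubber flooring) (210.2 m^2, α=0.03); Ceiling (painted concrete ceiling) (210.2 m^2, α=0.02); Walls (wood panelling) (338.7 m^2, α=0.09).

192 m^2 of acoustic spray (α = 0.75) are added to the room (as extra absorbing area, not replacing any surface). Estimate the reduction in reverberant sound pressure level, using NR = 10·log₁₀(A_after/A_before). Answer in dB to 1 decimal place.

5.6 dB

Total absorption A_before = 15.1·0.92 + 210.2·0.03 + 210.2·0.02 + 338.7·0.09
  = 13.892 + 6.306 + 4.204 + 30.483 = 54.885 m^2 sabins.
Treatment contributes 192·0.75 = 144.000 sabins.
A_after = 54.885 + 144.000 = 198.885 sabins.
NR = 10·log₁₀(198.885/54.885) = 5.6 dB.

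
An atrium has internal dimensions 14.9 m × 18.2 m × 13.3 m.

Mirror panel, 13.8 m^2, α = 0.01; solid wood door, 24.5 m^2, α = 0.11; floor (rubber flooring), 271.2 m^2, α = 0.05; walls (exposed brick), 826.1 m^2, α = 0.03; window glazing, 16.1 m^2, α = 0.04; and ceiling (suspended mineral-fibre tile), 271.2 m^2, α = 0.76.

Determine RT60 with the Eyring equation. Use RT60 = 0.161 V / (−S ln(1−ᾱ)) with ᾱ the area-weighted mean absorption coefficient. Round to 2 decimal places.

2.13 s

S = Σ Sᵢ = 1422.9 m^2.
Absorption A = 13.8·0.01 + 24.5·0.11 + 271.2·0.05 + 826.1·0.03 + 16.1·0.04 + 271.2·0.76 = 247.932 sabins.
Mean coefficient ᾱ = A/S = 0.1742.
−S·ln(1−ᾱ) = −1422.9 × ln(1 − 0.1742) = 272.347.
V = 14.9 × 18.2 × 13.3 = 3606.694 m³.
T = 0.161·V/[−S·ln(1−ᾱ)] = 0.161·3606.694/272.347 = 2.13 s.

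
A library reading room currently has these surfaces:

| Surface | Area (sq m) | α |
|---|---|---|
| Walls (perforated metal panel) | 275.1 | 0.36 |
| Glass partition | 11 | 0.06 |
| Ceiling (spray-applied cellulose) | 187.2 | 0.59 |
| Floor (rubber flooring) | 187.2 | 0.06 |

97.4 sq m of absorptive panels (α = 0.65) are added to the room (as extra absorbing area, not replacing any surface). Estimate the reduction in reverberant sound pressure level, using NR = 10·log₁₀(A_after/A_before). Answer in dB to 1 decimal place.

Summing Sᵢαᵢ: 99.036 + 0.660 + 110.448 + 11.232 → A_before = 221.376 sabins.
Added absorption = 97.4 × 0.65 = 63.310 sabins.
New total A_after = 284.686 sabins.
NR = 10·log₁₀(284.686/221.376) = 1.1 dB.

1.1 dB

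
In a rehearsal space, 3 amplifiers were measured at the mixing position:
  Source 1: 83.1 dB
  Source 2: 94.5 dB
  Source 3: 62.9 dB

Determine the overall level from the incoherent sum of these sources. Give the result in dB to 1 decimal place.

94.8 dB

Converting to relative power and adding: 10^(83.1/10) + 10^(94.5/10) + 10^(62.9/10) = 3.025e+09.
Combined level = 10 log₁₀(3.025e+09) = 94.8 dB.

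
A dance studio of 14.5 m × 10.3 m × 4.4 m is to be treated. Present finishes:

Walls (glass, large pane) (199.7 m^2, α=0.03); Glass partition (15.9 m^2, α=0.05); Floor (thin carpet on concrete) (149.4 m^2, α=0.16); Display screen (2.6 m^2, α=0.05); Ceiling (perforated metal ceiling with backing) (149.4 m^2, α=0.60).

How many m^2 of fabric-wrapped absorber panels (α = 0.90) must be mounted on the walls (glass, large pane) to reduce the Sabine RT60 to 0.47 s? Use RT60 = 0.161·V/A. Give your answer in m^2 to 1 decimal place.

120.3

A₁ = Σ Sᵢαᵢ = 199.7×0.03 + 15.9×0.05 + 149.4×0.16 + 2.6×0.05 + 149.4×0.60 = 120.460 sabins.
Required A₂ = 0.161·657.14/0.47 = 225.105 sabins.
ΔA needed = 225.105 − 120.460 = 104.645 sabins.
Each m^2 of panel replacing the walls (glass, large pane) adds (0.90 − 0.03) = 0.87 sabins.
Area = ΔA/Δα = 104.645/0.87 = 120.3 m^2.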